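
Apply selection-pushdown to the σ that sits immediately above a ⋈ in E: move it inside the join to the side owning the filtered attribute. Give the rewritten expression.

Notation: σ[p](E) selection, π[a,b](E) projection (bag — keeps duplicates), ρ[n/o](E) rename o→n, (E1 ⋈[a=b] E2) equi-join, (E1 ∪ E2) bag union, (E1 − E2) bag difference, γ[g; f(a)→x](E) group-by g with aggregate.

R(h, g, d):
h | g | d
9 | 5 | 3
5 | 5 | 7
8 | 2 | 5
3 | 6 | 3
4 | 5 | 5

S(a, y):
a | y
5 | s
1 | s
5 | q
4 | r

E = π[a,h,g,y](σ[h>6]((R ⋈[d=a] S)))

σ filters on h, owned by the left side.
E' = π[a,h,g,y]((σ[h>6](R) ⋈[d=a] S))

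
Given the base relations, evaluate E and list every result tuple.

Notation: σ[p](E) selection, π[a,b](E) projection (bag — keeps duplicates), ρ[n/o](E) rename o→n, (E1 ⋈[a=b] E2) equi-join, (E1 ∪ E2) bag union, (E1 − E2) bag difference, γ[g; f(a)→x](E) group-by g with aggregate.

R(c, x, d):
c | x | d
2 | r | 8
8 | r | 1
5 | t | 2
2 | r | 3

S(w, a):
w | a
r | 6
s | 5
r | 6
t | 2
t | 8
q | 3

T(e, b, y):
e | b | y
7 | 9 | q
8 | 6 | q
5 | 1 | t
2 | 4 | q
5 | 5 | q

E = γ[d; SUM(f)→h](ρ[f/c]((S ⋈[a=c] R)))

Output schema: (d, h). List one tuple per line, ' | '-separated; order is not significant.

Per-node cardinality:
  S → 6
  R → 4
  (S ⋈[a=c] R) → 4
  ρ[f/c]((S ⋈[a=c] R)) → 4
  γ[d; SUM(f)→h](ρ[f/c]((S ⋈[a=c] R))) → 4

== RESULT ==
d | h
1 | 8
2 | 5
3 | 2
8 | 2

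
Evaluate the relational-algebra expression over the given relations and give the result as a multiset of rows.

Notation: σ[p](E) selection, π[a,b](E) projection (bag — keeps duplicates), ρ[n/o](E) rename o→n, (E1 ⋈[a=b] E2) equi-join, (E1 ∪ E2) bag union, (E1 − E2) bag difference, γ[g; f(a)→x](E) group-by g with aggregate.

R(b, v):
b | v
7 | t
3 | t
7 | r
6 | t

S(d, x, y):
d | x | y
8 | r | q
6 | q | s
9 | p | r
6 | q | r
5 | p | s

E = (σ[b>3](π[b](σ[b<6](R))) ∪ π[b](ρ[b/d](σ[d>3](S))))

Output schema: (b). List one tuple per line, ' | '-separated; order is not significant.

Row counts bottom-up:
  R → 4
  σ[b<6](R) → 1
  π[b](σ[b<6](R)) → 1
  σ[b>3](π[b](σ[b<6](R))) → 0
  S → 5
  σ[d>3](S) → 5
  ρ[b/d](σ[d>3](S)) → 5
  π[b](ρ[b/d](σ[d>3](S))) → 5
  (σ[b>3](π[b](σ[b<6](R))) ∪ π[b](ρ[b/d](σ[d>3](S)))) → 5

== RESULT ==
b
5
6
6
8
9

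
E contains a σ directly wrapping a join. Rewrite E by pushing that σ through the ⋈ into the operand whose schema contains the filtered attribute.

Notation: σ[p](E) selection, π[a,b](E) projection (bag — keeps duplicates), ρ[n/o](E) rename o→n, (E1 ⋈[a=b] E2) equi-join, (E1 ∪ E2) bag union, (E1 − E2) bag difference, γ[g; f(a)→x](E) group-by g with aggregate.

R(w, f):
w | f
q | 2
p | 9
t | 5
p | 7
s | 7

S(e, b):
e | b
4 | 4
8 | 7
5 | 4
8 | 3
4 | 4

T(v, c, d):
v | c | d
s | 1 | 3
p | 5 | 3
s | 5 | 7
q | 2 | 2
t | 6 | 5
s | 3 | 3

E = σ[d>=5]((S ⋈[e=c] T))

σ filters on d, owned by the right side.
E' = (S ⋈[e=c] σ[d>=5](T))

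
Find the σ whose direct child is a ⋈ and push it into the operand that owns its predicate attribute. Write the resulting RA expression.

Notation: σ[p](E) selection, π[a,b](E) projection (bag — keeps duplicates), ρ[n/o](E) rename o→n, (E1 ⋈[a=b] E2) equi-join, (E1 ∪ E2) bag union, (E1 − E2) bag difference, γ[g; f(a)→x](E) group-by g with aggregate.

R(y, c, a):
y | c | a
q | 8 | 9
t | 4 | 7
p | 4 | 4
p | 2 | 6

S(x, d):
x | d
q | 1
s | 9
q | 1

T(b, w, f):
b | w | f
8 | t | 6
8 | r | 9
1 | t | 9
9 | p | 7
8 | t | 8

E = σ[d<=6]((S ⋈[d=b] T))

σ filters on d, owned by the left side.
E' = (σ[d<=6](S) ⋈[d=b] T)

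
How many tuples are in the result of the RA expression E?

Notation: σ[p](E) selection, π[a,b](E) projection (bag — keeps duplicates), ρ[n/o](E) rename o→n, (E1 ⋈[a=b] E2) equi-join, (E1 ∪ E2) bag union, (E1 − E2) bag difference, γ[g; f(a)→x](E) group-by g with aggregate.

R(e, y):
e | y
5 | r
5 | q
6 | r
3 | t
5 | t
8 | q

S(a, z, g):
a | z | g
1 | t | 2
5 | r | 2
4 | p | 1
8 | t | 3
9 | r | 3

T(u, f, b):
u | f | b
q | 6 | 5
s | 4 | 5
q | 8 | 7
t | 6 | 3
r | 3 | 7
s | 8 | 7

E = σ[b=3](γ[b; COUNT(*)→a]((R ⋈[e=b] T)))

Per-node cardinality:
  R → 6
  T → 6
  (R ⋈[e=b] T) → 7
  γ[b; COUNT(*)→a]((R ⋈[e=b] T)) → 2
  σ[b=3](γ[b; COUNT(*)→a]((R ⋈[e=b] T))) → 1

|E| = 1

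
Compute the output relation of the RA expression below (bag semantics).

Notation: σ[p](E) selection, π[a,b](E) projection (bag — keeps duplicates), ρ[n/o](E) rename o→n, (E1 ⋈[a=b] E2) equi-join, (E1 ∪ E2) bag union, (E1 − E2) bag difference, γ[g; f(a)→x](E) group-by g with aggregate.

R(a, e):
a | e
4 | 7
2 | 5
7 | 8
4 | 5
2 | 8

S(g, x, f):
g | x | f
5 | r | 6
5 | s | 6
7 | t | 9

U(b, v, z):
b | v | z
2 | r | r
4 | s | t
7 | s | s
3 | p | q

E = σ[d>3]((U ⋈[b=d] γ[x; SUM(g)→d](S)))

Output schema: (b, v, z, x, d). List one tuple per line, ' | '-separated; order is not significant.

Stepwise |·|:
  U → 4
  S → 3
  γ[x; SUM(g)→d](S) → 3
  (U ⋈[b=d] γ[x; SUM(g)→d](S)) → 1
  σ[d>3]((U ⋈[b=d] γ[x; SUM(g)→d](S))) → 1

== RESULT ==
b | v | z | x | d
7 | s | s | t | 7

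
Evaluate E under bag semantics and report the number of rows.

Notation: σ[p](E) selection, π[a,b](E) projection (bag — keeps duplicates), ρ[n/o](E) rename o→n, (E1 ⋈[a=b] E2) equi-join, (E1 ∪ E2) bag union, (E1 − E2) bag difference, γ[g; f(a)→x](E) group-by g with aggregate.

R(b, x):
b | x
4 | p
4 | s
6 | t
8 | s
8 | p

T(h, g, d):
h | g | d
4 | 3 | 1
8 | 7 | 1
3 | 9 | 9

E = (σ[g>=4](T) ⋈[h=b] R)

Subexpression sizes:
  T → 3
  σ[g>=4](T) → 2
  R → 5
  (σ[g>=4](T) ⋈[h=b] R) → 2

|E| = 2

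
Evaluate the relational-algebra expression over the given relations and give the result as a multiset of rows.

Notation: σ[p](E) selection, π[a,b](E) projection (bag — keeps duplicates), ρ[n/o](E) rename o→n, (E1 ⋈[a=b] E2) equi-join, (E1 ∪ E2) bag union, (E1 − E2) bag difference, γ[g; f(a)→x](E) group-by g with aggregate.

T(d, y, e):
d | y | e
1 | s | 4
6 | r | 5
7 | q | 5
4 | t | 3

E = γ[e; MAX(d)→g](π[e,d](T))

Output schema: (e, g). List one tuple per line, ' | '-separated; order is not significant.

Row counts bottom-up:
  T → 4
  π[e,d](T) → 4
  γ[e; MAX(d)→g](π[e,d](T)) → 3

== RESULT ==
e | g
3 | 4
4 | 1
5 | 7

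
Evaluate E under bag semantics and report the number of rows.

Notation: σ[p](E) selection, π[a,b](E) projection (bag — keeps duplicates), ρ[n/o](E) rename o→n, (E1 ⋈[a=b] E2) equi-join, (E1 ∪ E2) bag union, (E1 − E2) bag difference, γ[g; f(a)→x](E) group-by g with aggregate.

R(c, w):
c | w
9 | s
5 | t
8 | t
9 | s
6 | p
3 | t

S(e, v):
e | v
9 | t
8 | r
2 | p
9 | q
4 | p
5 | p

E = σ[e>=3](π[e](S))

Per-node cardinality:
  S → 6
  π[e](S) → 6
  σ[e>=3](π[e](S)) → 5

|E| = 5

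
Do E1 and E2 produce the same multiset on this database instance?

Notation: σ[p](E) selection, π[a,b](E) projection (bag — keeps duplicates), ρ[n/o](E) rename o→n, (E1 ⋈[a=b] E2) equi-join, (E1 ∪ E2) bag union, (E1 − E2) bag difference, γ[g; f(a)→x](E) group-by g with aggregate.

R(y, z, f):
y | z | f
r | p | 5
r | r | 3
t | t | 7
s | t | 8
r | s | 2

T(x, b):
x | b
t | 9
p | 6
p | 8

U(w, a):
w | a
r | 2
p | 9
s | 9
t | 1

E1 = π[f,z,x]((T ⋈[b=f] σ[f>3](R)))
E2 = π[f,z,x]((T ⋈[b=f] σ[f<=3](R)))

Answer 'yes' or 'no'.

E1 subexpression sizes:
  T → 3
  R → 5
  σ[f>3](R) → 3
  (T ⋈[b=f] σ[f>3](R)) → 1
  π[f,z,x]((T ⋈[b=f] σ[f>3](R))) → 1
E2 subexpression sizes:
  T → 3
  R → 5
  σ[f<=3](R) → 2
  (T ⋈[b=f] σ[f<=3](R)) → 0
  π[f,z,x]((T ⋈[b=f] σ[f<=3](R))) → 0

E1 result:
f | z | x
8 | t | p
E2 result:
f | z | x
(0 rows)
Witness: (8, 't', 'p') appears 1× in E1 but 0× in E2.

no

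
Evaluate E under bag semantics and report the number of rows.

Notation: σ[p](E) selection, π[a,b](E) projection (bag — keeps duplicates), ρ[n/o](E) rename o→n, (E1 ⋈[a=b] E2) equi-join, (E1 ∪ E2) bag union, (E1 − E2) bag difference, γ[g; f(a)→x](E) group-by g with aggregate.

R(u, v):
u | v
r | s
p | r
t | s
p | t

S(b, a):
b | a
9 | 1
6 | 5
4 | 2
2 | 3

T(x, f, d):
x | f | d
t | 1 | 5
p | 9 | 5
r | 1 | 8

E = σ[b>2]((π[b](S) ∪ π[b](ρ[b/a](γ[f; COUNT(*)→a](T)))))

Row counts bottom-up:
  S → 4
  π[b](S) → 4
  T → 3
  γ[f; COUNT(*)→a](T) → 2
  ρ[b/a](γ[f; COUNT(*)→a](T)) → 2
  π[b](ρ[b/a](γ[f; COUNT(*)→a](T))) → 2
  (π[b](S) ∪ π[b](ρ[b/a](γ[f; COUNT(*)→a](T)))) → 6
  σ[b>2]((π[b](S) ∪ π[b](ρ[b/a](γ[f; COUNT(*)→a](T))))) → 3

|E| = 3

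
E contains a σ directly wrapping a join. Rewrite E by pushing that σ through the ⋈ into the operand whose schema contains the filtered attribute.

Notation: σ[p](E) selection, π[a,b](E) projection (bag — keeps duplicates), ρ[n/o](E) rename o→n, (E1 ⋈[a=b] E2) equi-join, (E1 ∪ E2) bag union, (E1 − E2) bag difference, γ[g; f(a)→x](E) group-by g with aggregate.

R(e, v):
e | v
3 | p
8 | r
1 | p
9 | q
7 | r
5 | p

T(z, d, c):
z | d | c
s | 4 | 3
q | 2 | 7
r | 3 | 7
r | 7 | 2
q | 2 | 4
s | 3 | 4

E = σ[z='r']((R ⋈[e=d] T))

σ filters on z, owned by the right side.
E' = (R ⋈[e=d] σ[z='r'](T))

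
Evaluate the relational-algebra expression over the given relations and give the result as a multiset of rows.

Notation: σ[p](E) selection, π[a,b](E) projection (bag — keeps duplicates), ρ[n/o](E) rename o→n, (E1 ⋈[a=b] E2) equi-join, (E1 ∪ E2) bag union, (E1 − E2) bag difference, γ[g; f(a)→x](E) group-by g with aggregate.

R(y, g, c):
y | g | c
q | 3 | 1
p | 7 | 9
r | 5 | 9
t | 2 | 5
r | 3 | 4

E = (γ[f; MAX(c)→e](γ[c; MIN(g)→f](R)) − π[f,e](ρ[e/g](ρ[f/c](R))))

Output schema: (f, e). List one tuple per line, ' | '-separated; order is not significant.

Row counts bottom-up:
  R → 5
  γ[c; MIN(g)→f](R) → 4
  γ[f; MAX(c)→e](γ[c; MIN(g)→f](R)) → 3
  R → 5
  ρ[f/c](R) → 5
  ρ[e/g](ρ[f/c](R)) → 5
  π[f,e](ρ[e/g](ρ[f/c](R))) → 5
  (γ[f; MAX(c)→e](γ[c; MIN(g)→f](R)) − π[f,e](ρ[e/g](ρ[f/c](R)))) → 3

== RESULT ==
f | e
2 | 5
3 | 4
5 | 9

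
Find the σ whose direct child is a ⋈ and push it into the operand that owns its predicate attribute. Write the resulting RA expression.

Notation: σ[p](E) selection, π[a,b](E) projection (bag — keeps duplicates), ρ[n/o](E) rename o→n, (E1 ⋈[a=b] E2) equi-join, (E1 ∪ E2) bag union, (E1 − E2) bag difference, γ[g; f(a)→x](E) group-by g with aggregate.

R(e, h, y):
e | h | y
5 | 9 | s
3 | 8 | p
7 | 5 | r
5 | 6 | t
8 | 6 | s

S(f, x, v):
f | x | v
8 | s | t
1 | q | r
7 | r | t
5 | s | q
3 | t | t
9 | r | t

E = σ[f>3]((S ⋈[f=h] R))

σ filters on f, owned by the left side.
E' = (σ[f>3](S) ⋈[f=h] R)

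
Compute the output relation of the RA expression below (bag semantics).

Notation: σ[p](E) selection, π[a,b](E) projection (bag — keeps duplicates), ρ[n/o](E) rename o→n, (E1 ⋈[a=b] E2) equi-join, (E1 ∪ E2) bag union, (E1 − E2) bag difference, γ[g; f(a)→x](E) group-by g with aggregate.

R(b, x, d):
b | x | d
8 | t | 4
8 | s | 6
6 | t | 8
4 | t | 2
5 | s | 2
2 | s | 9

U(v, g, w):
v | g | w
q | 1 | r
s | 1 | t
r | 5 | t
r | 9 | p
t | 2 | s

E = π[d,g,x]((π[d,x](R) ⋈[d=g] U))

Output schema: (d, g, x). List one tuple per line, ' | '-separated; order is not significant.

Per-node cardinality:
  R → 6
  π[d,x](R) → 6
  U → 5
  (π[d,x](R) ⋈[d=g] U) → 3
  π[d,g,x]((π[d,x](R) ⋈[d=g] U)) → 3

== RESULT ==
d | g | x
2 | 2 | s
2 | 2 | t
9 | 9 | s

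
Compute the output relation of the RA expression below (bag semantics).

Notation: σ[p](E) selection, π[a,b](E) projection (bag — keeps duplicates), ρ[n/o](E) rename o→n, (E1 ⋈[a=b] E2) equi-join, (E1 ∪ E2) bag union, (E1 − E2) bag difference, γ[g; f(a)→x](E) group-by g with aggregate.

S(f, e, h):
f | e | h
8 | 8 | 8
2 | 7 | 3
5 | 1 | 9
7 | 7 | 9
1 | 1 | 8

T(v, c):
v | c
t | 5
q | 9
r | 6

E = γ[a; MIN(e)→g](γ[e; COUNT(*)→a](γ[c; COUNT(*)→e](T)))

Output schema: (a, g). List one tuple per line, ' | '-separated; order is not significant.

Stepwise |·|:
  T → 3
  γ[c; COUNT(*)→e](T) → 3
  γ[e; COUNT(*)→a](γ[c; COUNT(*)→e](T)) → 1
  γ[a; MIN(e)→g](γ[e; COUNT(*)→a](γ[c; COUNT(*)→e](T))) → 1

== RESULT ==
a | g
3 | 1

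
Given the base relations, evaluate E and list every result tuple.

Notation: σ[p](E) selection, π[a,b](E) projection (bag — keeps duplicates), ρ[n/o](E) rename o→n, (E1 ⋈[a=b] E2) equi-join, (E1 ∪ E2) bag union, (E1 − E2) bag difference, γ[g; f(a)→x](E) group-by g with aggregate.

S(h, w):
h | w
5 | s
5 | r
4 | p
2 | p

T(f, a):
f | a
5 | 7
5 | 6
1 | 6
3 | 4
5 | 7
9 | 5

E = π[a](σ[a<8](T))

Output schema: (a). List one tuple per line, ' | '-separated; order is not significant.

Row counts bottom-up:
  T → 6
  σ[a<8](T) → 6
  π[a](σ[a<8](T)) → 6

== RESULT ==
a
4
5
6
6
7
7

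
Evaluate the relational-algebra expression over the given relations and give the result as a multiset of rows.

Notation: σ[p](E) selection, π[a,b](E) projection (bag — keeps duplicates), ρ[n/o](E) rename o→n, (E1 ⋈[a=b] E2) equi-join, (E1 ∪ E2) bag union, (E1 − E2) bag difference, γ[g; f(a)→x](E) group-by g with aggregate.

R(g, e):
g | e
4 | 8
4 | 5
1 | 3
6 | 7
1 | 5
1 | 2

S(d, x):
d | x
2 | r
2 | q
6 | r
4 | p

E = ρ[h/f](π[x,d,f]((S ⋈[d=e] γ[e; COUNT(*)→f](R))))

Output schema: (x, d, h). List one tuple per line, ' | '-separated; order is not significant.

Subexpression sizes:
  S → 4
  R → 6
  γ[e; COUNT(*)→f](R) → 5
  (S ⋈[d=e] γ[e; COUNT(*)→f](R)) → 2
  π[x,d,f]((S ⋈[d=e] γ[e; COUNT(*)→f](R))) → 2
  ρ[h/f](π[x,d,f]((S ⋈[d=e] γ[e; COUNT(*)→f](R)))) → 2

== RESULT ==
x | d | h
q | 2 | 1
r | 2 | 1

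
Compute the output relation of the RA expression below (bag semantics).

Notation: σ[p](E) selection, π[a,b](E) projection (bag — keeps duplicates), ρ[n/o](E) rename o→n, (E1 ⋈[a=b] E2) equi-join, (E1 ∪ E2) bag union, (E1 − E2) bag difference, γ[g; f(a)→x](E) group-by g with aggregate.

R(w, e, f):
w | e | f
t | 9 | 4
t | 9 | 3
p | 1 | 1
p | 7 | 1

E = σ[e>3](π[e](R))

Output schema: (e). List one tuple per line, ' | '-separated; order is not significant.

Subexpression sizes:
  R → 4
  π[e](R) → 4
  σ[e>3](π[e](R)) → 3

== RESULT ==
e
7
9
9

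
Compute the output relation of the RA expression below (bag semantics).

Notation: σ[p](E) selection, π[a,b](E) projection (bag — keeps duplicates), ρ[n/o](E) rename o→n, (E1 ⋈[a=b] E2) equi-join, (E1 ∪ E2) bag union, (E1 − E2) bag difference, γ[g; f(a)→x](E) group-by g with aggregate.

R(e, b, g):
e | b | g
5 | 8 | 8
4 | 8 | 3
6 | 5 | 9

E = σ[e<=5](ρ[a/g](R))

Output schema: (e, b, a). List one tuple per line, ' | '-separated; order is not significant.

Row counts bottom-up:
  R → 3
  ρ[a/g](R) → 3
  σ[e<=5](ρ[a/g](R)) → 2

== RESULT ==
e | b | a
4 | 8 | 3
5 | 8 | 8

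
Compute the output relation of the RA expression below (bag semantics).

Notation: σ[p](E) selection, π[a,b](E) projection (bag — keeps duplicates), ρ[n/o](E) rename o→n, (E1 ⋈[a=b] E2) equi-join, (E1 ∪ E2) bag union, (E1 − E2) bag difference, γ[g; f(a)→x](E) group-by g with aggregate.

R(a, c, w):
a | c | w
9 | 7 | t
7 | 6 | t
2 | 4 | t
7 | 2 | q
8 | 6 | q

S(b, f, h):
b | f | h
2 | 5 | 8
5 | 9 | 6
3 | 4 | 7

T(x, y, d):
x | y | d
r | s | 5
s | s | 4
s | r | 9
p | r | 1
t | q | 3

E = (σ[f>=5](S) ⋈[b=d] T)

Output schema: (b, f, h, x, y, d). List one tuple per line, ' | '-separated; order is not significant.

Per-node cardinality:
  S → 3
  σ[f>=5](S) → 2
  T → 5
  (σ[f>=5](S) ⋈[b=d] T) → 1

== RESULT ==
b | f | h | x | y | d
5 | 9 | 6 | r | s | 5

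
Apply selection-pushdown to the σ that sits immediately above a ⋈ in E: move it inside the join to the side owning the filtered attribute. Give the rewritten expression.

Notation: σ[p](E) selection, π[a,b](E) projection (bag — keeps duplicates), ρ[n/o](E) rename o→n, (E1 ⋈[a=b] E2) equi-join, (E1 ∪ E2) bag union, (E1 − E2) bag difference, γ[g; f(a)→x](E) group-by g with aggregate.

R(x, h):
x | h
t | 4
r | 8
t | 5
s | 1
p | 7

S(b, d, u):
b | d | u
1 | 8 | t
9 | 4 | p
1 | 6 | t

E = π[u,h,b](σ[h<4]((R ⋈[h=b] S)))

σ filters on h, owned by the left side.
E' = π[u,h,b]((σ[h<4](R) ⋈[h=b] S))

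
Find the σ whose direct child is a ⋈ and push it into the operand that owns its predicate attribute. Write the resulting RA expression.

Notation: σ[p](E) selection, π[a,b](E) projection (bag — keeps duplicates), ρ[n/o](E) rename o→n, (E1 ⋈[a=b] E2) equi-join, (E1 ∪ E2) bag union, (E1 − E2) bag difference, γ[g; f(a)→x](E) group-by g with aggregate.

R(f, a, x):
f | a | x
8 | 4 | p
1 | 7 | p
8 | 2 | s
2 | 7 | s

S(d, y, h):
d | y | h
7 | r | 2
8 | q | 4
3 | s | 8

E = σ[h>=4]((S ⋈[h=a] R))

σ filters on h, owned by the left side.
E' = (σ[h>=4](S) ⋈[h=a] R)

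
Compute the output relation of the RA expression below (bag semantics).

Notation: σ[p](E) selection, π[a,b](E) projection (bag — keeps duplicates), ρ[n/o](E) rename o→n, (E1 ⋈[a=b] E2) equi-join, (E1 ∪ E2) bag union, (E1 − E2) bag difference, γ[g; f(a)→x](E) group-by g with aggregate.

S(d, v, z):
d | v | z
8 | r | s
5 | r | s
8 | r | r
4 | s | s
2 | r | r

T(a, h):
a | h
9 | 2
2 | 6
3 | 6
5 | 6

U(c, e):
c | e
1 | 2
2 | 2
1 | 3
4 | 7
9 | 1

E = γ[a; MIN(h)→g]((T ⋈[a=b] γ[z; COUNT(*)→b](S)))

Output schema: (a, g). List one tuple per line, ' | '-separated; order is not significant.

Stepwise |·|:
  T → 4
  S → 5
  γ[z; COUNT(*)→b](S) → 2
  (T ⋈[a=b] γ[z; COUNT(*)→b](S)) → 2
  γ[a; MIN(h)→g]((T ⋈[a=b] γ[z; COUNT(*)→b](S))) → 2

== RESULT ==
a | g
2 | 6
3 | 6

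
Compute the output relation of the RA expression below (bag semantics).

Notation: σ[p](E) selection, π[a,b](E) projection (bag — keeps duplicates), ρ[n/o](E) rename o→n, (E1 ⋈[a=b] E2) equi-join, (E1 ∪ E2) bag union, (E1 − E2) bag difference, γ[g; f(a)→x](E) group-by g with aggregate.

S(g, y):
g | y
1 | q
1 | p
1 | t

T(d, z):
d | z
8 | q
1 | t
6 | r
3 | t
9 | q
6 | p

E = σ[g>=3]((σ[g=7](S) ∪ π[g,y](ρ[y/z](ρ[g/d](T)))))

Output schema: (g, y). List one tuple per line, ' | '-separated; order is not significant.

Stepwise |·|:
  S → 3
  σ[g=7](S) → 0
  T → 6
  ρ[g/d](T) → 6
  ρ[y/z](ρ[g/d](T)) → 6
  π[g,y](ρ[y/z](ρ[g/d](T))) → 6
  (σ[g=7](S) ∪ π[g,y](ρ[y/z](ρ[g/d](T)))) → 6
  σ[g>=3]((σ[g=7](S) ∪ π[g,y](ρ[y/z](ρ[g/d](T))))) → 5

== RESULT ==
g | y
3 | t
6 | p
6 | r
8 | q
9 | q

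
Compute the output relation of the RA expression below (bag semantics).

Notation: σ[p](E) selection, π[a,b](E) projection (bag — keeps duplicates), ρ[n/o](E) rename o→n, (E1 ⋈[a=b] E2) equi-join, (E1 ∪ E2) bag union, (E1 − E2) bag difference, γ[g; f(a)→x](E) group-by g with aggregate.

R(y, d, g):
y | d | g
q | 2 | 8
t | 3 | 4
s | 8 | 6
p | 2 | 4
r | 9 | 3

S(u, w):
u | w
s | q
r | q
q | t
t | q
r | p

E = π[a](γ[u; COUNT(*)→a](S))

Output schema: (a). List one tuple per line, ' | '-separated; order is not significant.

Row counts bottom-up:
  S → 5
  γ[u; COUNT(*)→a](S) → 4
  π[a](γ[u; COUNT(*)→a](S)) → 4

== RESULT ==
a
1
1
1
2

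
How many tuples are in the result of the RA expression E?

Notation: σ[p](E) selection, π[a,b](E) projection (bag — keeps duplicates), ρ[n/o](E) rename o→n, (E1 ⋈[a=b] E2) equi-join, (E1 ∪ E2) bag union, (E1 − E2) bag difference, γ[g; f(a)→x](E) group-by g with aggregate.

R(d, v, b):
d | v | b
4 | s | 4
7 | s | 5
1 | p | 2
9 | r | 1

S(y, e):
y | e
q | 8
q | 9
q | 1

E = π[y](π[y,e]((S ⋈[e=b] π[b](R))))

Row counts bottom-up:
  S → 3
  R → 4
  π[b](R) → 4
  (S ⋈[e=b] π[b](R)) → 1
  π[y,e]((S ⋈[e=b] π[b](R))) → 1
  π[y](π[y,e]((S ⋈[e=b] π[b](R)))) → 1

|E| = 1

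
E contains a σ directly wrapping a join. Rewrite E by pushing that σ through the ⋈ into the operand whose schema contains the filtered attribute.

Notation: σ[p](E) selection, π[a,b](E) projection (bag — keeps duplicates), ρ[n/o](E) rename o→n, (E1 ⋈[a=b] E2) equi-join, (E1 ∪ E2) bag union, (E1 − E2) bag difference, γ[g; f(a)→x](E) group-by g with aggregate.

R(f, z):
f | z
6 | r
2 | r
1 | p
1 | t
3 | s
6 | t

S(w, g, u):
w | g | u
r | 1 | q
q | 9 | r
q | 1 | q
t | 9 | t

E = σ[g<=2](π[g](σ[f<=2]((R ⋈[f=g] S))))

σ filters on f, owned by the left side.
E' = σ[g<=2](π[g]((σ[f<=2](R) ⋈[f=g] S)))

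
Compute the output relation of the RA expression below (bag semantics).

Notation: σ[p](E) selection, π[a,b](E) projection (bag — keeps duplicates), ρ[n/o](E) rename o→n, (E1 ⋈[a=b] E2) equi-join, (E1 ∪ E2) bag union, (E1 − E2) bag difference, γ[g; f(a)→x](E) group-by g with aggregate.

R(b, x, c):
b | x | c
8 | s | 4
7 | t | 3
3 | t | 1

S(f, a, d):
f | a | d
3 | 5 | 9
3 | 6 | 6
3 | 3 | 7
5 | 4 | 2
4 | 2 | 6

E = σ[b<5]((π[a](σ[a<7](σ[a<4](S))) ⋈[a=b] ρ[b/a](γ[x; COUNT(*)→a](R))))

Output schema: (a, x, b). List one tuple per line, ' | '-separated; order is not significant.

Subexpression sizes:
  S → 5
  σ[a<4](S) → 2
  σ[a<7](σ[a<4](S)) → 2
  π[a](σ[a<7](σ[a<4](S))) → 2
  R → 3
  γ[x; COUNT(*)→a](R) → 2
  ρ[b/a](γ[x; COUNT(*)→a](R)) → 2
  (π[a](σ[a<7](σ[a<4](S))) ⋈[a=b] ρ[b/a](γ[x; COUNT(*)→a](R))) → 1
  σ[b<5]((π[a](σ[a<7](σ[a<4](S))) ⋈[a=b] ρ[b/a](γ[x; COUNT(*)→a](R)))) → 1

== RESULT ==
a | x | b
2 | t | 2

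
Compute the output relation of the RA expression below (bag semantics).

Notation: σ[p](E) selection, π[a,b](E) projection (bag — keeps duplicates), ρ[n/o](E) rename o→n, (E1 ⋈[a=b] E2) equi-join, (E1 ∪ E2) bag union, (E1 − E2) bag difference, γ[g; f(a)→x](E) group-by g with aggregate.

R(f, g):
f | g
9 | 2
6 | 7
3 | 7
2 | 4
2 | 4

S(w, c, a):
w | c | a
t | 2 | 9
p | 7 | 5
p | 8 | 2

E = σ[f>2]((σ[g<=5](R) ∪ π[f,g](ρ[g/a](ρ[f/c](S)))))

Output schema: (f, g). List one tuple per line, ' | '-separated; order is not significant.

Subexpression sizes:
  R → 5
  σ[g<=5](R) → 3
  S → 3
  ρ[f/c](S) → 3
  ρ[g/a](ρ[f/c](S)) → 3
  π[f,g](ρ[g/a](ρ[f/c](S))) → 3
  (σ[g<=5](R) ∪ π[f,g](ρ[g/a](ρ[f/c](S)))) → 6
  σ[f>2]((σ[g<=5](R) ∪ π[f,g](ρ[g/a](ρ[f/c](S))))) → 3

== RESULT ==
f | g
7 | 5
8 | 2
9 | 2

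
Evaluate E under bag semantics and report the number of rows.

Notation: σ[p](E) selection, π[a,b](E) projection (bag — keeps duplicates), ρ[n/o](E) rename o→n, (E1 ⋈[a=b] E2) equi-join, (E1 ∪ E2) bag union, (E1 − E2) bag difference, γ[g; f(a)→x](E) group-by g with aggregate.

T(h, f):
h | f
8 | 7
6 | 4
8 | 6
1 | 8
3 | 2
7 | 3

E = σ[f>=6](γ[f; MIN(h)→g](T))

Row counts bottom-up:
  T → 6
  γ[f; MIN(h)→g](T) → 6
  σ[f>=6](γ[f; MIN(h)→g](T)) → 3

|E| = 3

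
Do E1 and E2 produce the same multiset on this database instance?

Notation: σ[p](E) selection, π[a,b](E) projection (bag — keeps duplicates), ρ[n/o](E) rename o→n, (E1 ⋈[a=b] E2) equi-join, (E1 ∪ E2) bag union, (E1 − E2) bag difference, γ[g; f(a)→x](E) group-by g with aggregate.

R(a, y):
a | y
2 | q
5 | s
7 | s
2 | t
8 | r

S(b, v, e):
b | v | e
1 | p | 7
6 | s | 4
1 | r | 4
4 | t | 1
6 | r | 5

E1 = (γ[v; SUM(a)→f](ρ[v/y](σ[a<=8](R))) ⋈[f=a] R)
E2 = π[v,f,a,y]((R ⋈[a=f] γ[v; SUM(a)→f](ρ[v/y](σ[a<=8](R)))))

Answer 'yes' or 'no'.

E1 per-node cardinality:
  R → 5
  σ[a<=8](R) → 5
  ρ[v/y](σ[a<=8](R)) → 5
  γ[v; SUM(a)→f](ρ[v/y](σ[a<=8](R))) → 4
  R → 5
  (γ[v; SUM(a)→f](ρ[v/y](σ[a<=8](R))) ⋈[f=a] R) → 5
E2 per-node cardinality:
  R → 5
  R → 5
  σ[a<=8](R) → 5
  ρ[v/y](σ[a<=8](R)) → 5
  γ[v; SUM(a)→f](ρ[v/y](σ[a<=8](R))) → 4
  (R ⋈[a=f] γ[v; SUM(a)→f](ρ[v/y](σ[a<=8](R)))) → 5
  π[v,f,a,y]((R ⋈[a=f] γ[v; SUM(a)→f](ρ[v/y](σ[a<=8](R))))) → 5

E1 and E2 produce the same multiset:
v | f | a | y
q | 2 | 2 | q
q | 2 | 2 | t
r | 8 | 8 | r
t | 2 | 2 | q
t | 2 | 2 | t

yes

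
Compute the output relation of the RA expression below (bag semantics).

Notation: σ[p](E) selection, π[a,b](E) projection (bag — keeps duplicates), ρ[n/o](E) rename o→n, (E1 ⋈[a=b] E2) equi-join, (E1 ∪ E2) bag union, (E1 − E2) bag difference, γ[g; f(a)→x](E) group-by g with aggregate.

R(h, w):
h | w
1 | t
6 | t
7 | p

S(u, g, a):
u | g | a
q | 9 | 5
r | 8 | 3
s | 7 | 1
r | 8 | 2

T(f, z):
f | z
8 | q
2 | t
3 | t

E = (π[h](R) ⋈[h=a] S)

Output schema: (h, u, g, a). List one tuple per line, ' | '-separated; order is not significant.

Row counts bottom-up:
  R → 3
  π[h](R) → 3
  S → 4
  (π[h](R) ⋈[h=a] S) → 1

== RESULT ==
h | u | g | a
1 | s | 7 | 1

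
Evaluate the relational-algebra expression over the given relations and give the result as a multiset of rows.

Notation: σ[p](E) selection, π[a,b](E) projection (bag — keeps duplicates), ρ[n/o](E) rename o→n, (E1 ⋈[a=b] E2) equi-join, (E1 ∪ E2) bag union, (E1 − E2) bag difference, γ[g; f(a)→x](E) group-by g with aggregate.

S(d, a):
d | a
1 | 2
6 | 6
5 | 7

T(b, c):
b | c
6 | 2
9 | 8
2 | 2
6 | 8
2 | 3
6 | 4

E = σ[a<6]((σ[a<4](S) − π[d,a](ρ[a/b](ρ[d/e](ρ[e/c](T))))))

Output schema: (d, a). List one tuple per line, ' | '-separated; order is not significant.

Per-node cardinality:
  S → 3
  σ[a<4](S) → 1
  T → 6
  ρ[e/c](T) → 6
  ρ[d/e](ρ[e/c](T)) → 6
  ρ[a/b](ρ[d/e](ρ[e/c](T))) → 6
  π[d,a](ρ[a/b](ρ[d/e](ρ[e/c](T)))) → 6
  (σ[a<4](S) − π[d,a](ρ[a/b](ρ[d/e](ρ[e/c](T))))) → 1
  σ[a<6]((σ[a<4](S) − π[d,a](ρ[a/b](ρ[d/e](ρ[e/c](T)))))) → 1

== RESULT ==
d | a
1 | 2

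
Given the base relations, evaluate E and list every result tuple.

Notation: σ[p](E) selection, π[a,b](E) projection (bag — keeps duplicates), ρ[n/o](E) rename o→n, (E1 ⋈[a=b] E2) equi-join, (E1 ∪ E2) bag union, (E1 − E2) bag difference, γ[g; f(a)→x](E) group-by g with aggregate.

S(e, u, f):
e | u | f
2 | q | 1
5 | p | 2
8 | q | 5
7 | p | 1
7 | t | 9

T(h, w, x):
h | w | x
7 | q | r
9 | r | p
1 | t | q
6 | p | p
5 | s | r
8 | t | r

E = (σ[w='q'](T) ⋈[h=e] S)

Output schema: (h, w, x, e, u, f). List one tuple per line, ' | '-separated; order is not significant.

Stepwise |·|:
  T → 6
  σ[w='q'](T) → 1
  S → 5
  (σ[w='q'](T) ⋈[h=e] S) → 2

== RESULT ==
h | w | x | e | u | f
7 | q | r | 7 | p | 1
7 | q | r | 7 | t | 9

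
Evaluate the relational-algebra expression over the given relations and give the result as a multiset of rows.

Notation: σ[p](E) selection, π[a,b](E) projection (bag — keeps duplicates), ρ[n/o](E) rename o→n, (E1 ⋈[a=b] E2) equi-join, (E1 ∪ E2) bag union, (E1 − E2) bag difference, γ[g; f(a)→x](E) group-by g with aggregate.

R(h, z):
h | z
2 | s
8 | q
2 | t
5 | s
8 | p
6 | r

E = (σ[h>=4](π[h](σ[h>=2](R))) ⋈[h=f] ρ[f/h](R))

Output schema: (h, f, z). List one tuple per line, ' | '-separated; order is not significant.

Row counts bottom-up:
  R → 6
  σ[h>=2](R) → 6
  π[h](σ[h>=2](R)) → 6
  σ[h>=4](π[h](σ[h>=2](R))) → 4
  R → 6
  ρ[f/h](R) → 6
  (σ[h>=4](π[h](σ[h>=2](R))) ⋈[h=f] ρ[f/h](R)) → 6

== RESULT ==
h | f | z
5 | 5 | s
6 | 6 | r
8 | 8 | p
8 | 8 | p
8 | 8 | q
8 | 8 | q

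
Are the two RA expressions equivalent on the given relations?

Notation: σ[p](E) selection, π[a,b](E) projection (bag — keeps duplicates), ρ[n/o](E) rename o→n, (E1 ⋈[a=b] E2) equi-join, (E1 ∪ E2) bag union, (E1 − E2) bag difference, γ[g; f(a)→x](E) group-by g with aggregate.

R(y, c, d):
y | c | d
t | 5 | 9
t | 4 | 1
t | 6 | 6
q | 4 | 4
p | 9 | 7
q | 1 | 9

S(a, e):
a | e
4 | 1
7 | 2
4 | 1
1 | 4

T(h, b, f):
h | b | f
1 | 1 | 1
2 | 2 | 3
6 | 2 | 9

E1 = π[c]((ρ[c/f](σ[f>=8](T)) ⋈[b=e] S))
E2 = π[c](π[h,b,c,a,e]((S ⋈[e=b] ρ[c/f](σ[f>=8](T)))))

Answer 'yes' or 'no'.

E1 row counts bottom-up:
  T → 3
  σ[f>=8](T) → 1
  ρ[c/f](σ[f>=8](T)) → 1
  S → 4
  (ρ[c/f](σ[f>=8](T)) ⋈[b=e] S) → 1
  π[c]((ρ[c/f](σ[f>=8](T)) ⋈[b=e] S)) → 1
E2 row counts bottom-up:
  S → 4
  T → 3
  σ[f>=8](T) → 1
  ρ[c/f](σ[f>=8](T)) → 1
  (S ⋈[e=b] ρ[c/f](σ[f>=8](T))) → 1
  π[h,b,c,a,e]((S ⋈[e=b] ρ[c/f](σ[f>=8](T)))) → 1
  π[c](π[h,b,c,a,e]((S ⋈[e=b] ρ[c/f](σ[f>=8](T))))) → 1

E1 and E2 produce the same multiset:
c
9

yes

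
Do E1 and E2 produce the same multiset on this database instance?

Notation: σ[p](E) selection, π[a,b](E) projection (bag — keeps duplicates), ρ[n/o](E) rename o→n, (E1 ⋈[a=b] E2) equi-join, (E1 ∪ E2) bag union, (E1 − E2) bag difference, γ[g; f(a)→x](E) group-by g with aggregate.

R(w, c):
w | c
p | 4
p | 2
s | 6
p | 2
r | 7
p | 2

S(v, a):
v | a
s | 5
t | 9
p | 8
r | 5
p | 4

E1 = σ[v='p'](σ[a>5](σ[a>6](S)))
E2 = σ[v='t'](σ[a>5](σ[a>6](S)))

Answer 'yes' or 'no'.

E1 stepwise |·|:
  S → 5
  σ[a>6](S) → 2
  σ[a>5](σ[a>6](S)) → 2
  σ[v='p'](σ[a>5](σ[a>6](S))) → 1
E2 stepwise |·|:
  S → 5
  σ[a>6](S) → 2
  σ[a>5](σ[a>6](S)) → 2
  σ[v='t'](σ[a>5](σ[a>6](S))) → 1

E1 result:
v | a
p | 8
E2 result:
v | a
t | 9
Witness: ('t', 9) appears 0× in E1 but 1× in E2.

no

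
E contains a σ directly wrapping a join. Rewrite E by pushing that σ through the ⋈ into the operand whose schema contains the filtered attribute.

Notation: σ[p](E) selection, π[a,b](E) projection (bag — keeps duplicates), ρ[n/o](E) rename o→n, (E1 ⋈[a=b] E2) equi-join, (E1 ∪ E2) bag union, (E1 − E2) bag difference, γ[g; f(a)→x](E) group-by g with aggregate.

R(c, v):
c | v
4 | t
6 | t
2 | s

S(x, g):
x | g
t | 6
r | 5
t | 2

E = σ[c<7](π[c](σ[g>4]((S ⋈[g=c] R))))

σ filters on g, owned by the left side.
E' = σ[c<7](π[c]((σ[g>4](S) ⋈[g=c] R)))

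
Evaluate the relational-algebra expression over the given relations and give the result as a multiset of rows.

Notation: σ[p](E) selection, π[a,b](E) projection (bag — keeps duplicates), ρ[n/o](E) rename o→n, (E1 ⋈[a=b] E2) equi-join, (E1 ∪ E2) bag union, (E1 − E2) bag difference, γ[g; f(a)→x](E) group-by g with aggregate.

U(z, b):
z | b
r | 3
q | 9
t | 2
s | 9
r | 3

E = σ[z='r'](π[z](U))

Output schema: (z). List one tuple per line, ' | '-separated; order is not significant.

Row counts bottom-up:
  U → 5
  π[z](U) → 5
  σ[z='r'](π[z](U)) → 2

== RESULT ==
z
r
r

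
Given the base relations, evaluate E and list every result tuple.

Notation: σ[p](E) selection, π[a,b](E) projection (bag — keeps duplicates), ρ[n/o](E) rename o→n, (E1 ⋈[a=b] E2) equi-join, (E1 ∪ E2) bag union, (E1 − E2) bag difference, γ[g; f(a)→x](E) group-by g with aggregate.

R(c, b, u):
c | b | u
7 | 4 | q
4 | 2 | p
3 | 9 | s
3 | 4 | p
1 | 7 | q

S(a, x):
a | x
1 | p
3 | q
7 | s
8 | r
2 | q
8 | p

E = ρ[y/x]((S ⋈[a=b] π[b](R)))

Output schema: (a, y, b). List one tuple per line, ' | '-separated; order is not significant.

Row counts bottom-up:
  S → 6
  R → 5
  π[b](R) → 5
  (S ⋈[a=b] π[b](R)) → 2
  ρ[y/x]((S ⋈[a=b] π[b](R))) → 2

== RESULT ==
a | y | b
2 | q | 2
7 | s | 7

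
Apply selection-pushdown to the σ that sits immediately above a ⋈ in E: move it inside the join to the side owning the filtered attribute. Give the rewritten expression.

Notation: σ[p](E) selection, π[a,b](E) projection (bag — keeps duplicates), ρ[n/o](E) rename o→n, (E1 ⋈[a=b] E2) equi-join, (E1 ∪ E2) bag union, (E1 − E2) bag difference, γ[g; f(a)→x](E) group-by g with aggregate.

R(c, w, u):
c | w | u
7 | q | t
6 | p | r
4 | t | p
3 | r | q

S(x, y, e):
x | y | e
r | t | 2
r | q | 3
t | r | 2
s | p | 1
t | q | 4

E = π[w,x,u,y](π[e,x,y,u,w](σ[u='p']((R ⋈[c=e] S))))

σ filters on u, owned by the left side.
E' = π[w,x,u,y](π[e,x,y,u,w]((σ[u='p'](R) ⋈[c=e] S)))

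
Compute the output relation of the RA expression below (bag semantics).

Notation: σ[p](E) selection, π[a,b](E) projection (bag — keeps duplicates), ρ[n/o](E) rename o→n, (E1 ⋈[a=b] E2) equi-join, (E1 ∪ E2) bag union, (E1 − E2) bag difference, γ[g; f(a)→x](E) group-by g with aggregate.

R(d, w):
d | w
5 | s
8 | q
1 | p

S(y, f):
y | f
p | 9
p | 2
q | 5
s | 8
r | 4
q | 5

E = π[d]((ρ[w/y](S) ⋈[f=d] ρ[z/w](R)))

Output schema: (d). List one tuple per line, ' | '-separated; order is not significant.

Row counts bottom-up:
  S → 6
  ρ[w/y](S) → 6
  R → 3
  ρ[z/w](R) → 3
  (ρ[w/y](S) ⋈[f=d] ρ[z/w](R)) → 3
  π[d]((ρ[w/y](S) ⋈[f=d] ρ[z/w](R))) → 3

== RESULT ==
d
5
5
8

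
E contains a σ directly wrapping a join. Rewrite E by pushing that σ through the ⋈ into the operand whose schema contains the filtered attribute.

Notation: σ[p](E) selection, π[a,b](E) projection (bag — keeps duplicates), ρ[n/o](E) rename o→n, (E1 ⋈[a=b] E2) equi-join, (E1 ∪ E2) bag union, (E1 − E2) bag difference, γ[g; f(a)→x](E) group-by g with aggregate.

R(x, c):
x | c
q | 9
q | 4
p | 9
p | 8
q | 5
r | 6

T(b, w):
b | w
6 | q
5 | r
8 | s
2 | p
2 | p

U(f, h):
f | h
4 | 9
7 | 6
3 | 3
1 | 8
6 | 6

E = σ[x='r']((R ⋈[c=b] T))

σ filters on x, owned by the left side.
E' = (σ[x='r'](R) ⋈[c=b] T)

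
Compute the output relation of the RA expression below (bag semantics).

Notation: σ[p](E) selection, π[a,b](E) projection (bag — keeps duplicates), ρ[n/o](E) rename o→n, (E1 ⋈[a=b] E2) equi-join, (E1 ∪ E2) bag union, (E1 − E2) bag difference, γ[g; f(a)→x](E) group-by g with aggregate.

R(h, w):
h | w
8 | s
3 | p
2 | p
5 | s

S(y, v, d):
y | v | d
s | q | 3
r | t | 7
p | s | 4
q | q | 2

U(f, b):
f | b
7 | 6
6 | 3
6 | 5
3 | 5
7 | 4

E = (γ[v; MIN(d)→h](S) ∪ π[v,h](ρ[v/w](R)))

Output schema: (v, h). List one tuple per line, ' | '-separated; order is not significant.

Stepwise |·|:
  S → 4
  γ[v; MIN(d)→h](S) → 3
  R → 4
  ρ[v/w](R) → 4
  π[v,h](ρ[v/w](R)) → 4
  (γ[v; MIN(d)→h](S) ∪ π[v,h](ρ[v/w](R))) → 7

== RESULT ==
v | h
p | 2
p | 3
q | 2
s | 4
s | 5
s | 8
t | 7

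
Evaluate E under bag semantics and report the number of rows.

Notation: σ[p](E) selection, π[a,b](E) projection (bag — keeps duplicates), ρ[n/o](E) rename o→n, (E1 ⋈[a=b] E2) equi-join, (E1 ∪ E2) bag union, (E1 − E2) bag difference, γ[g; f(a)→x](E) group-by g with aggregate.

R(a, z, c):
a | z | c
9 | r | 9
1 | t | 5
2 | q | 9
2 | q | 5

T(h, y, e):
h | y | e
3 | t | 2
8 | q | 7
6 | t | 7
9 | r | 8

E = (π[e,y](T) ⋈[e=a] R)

Per-node cardinality:
  T → 4
  π[e,y](T) → 4
  R → 4
  (π[e,y](T) ⋈[e=a] R) → 2

|E| = 2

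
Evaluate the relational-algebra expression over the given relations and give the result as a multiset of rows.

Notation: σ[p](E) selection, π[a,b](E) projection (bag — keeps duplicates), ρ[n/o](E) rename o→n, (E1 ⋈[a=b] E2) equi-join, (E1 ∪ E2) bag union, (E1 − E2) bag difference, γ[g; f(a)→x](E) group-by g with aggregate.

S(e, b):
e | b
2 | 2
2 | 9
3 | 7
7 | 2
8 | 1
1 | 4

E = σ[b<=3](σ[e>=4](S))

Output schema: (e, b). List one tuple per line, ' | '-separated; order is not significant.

Row counts bottom-up:
  S → 6
  σ[e>=4](S) → 2
  σ[b<=3](σ[e>=4](S)) → 2

== RESULT ==
e | b
7 | 2
8 | 1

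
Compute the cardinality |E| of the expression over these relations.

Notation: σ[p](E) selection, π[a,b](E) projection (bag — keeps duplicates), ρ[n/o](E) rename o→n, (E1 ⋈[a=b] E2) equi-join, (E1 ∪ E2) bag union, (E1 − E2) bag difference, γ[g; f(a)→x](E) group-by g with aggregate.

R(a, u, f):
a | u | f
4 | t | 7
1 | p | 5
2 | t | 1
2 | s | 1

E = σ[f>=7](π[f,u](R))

Stepwise |·|:
  R → 4
  π[f,u](R) → 4
  σ[f>=7](π[f,u](R)) → 1

|E| = 1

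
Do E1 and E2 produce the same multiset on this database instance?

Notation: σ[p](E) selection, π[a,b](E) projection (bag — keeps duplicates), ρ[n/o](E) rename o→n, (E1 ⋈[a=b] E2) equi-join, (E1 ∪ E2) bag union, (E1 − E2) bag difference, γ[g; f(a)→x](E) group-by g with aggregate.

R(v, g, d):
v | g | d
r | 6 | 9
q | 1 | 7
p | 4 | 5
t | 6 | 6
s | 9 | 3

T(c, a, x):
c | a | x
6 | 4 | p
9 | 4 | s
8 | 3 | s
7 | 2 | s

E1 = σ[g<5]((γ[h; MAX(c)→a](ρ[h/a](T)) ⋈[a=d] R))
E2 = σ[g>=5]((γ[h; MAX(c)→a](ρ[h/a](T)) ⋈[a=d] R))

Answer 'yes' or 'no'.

E1 per-node cardinality:
  T → 4
  ρ[h/a](T) → 4
  γ[h; MAX(c)→a](ρ[h/a](T)) → 3
  R → 5
  (γ[h; MAX(c)→a](ρ[h/a](T)) ⋈[a=d] R) → 2
  σ[g<5]((γ[h; MAX(c)→a](ρ[h/a](T)) ⋈[a=d] R)) → 1
E2 per-node cardinality:
  T → 4
  ρ[h/a](T) → 4
  γ[h; MAX(c)→a](ρ[h/a](T)) → 3
  R → 5
  (γ[h; MAX(c)→a](ρ[h/a](T)) ⋈[a=d] R) → 2
  σ[g>=5]((γ[h; MAX(c)→a](ρ[h/a](T)) ⋈[a=d] R)) → 1

E1 result:
h | a | v | g | d
2 | 7 | q | 1 | 7
E2 result:
h | a | v | g | d
4 | 9 | r | 6 | 9
Witness: (4, 9, 'r', 6, 9) appears 0× in E1 but 1× in E2.

no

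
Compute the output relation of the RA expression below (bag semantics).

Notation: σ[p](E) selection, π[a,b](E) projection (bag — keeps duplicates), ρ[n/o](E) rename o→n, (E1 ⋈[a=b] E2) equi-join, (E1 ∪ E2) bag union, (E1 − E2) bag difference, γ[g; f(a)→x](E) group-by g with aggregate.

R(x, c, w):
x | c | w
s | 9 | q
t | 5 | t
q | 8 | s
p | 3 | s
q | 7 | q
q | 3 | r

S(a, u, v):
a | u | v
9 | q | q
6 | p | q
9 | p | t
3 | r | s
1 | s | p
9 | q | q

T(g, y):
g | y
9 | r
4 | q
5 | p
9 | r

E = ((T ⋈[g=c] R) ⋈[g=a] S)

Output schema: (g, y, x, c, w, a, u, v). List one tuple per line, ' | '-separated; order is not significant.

Subexpression sizes:
  T → 4
  R → 6
  (T ⋈[g=c] R) → 3
  S → 6
  ((T ⋈[g=c] R) ⋈[g=a] S) → 6

== RESULT ==
g | y | x | c | w | a | u | v
9 | r | s | 9 | q | 9 | p | t
9 | r | s | 9 | q | 9 | p | t
9 | r | s | 9 | q | 9 | q | q
9 | r | s | 9 | q | 9 | q | q
9 | r | s | 9 | q | 9 | q | q
9 | r | s | 9 | q | 9 | q | q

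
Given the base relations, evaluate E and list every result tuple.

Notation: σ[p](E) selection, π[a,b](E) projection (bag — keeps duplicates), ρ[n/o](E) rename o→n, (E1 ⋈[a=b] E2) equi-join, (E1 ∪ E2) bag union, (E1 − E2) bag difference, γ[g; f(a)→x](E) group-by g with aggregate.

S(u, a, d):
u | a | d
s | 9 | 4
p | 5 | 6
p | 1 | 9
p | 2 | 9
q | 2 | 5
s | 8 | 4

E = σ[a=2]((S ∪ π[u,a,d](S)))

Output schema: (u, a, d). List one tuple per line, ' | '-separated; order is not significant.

Row counts bottom-up:
  S → 6
  S → 6
  π[u,a,d](S) → 6
  (S ∪ π[u,a,d](S)) → 12
  σ[a=2]((S ∪ π[u,a,d](S))) → 4

== RESULT ==
u | a | d
p | 2 | 9
p | 2 | 9
q | 2 | 5
q | 2 | 5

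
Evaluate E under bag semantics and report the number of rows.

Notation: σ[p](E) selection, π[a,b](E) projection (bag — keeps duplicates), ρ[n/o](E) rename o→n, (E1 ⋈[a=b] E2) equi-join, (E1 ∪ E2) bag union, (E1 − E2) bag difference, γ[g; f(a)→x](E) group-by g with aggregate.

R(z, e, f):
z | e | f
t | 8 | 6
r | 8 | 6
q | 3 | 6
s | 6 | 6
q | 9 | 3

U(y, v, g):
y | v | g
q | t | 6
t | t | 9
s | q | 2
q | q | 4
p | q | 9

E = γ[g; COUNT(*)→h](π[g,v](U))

Stepwise |·|:
  U → 5
  π[g,v](U) → 5
  γ[g; COUNT(*)→h](π[g,v](U)) → 4

|E| = 4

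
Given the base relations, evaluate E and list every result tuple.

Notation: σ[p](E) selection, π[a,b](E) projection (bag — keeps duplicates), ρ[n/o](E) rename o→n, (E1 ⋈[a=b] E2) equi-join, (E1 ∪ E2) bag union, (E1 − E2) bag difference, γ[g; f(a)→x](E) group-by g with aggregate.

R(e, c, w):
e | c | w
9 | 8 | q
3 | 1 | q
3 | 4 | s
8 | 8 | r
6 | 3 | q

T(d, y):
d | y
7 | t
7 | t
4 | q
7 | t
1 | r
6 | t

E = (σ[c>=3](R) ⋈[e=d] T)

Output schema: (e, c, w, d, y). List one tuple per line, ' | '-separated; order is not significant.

Row counts bottom-up:
  R → 5
  σ[c>=3](R) → 4
  T → 6
  (σ[c>=3](R) ⋈[e=d] T) → 1

== RESULT ==
e | c | w | d | y
6 | 3 | q | 6 | t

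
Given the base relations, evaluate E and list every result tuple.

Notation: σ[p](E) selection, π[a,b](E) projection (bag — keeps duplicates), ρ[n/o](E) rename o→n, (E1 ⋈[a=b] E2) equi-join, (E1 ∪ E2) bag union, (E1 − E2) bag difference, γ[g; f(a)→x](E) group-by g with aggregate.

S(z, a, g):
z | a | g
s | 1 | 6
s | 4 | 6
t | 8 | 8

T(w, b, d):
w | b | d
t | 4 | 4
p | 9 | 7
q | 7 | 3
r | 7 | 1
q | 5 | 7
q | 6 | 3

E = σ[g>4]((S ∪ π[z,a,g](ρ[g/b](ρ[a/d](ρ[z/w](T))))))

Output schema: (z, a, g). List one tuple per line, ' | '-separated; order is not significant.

Per-node cardinality:
  S → 3
  T → 6
  ρ[z/w](T) → 6
  ρ[a/d](ρ[z/w](T)) → 6
  ρ[g/b](ρ[a/d](ρ[z/w](T))) → 6
  π[z,a,g](ρ[g/b](ρ[a/d](ρ[z/w](T)))) → 6
  (S ∪ π[z,a,g](ρ[g/b](ρ[a/d](ρ[z/w](T))))) → 9
  σ[g>4]((S ∪ π[z,a,g](ρ[g/b](ρ[a/d](ρ[z/w](T)))))) → 8

== RESULT ==
z | a | g
p | 7 | 9
q | 3 | 6
q | 3 | 7
q | 7 | 5
r | 1 | 7
s | 1 | 6
s | 4 | 6
t | 8 | 8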